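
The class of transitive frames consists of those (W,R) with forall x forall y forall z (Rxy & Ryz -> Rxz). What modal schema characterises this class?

This is transitivity; the standard corresponding axiom is 4: □ψ → □□ψ.
Suppose □ψ→□□ψ is valid. Take Rxy, Ryz and set V(ψ)={w : Rxw}. Then □ψ at x, so □□ψ at x, so □ψ at y, so ψ at z, i.e. Rxz.

□ψ → □□ψ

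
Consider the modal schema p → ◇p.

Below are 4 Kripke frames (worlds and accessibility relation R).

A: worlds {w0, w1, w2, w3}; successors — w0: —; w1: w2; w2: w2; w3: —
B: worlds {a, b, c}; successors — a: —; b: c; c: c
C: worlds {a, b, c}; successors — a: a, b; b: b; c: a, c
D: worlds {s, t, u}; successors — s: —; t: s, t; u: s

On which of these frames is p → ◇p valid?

C

The schema corresponds to reflexivity: ∀x Rxx.
A: fails — world w0 does not see itself.
B: fails — world a does not see itself.
C: condition met.
D: fails — world s does not see itself.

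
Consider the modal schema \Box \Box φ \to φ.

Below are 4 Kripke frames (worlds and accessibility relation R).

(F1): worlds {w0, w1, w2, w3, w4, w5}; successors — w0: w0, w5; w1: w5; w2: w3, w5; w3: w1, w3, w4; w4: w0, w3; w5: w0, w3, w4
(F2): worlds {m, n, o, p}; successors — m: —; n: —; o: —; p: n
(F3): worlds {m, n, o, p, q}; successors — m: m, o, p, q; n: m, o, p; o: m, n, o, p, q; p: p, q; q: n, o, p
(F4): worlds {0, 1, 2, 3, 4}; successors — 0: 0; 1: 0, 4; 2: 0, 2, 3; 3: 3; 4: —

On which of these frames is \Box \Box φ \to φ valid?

(F3)

The schema corresponds to a generalized confluence (Geach) condition: \forall x \exists w (x R^2 w \wedge x = w).
(F1): fails — at w1 but no w with w1R²w and w1=w.
(F2): fails — at m but no w with mR²w and m=w.
(F3): holds.
(F4): fails — at 1 but no w with 1R²w and 1=w.
Valid on: (F3).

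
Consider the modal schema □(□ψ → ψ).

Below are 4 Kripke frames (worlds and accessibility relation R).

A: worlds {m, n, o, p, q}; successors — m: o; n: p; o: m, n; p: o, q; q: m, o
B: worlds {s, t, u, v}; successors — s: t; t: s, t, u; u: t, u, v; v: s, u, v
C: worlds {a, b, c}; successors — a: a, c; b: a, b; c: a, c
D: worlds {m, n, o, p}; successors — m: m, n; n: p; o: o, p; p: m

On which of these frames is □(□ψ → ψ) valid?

Frame correspondent (Sahlqvist): ∀x ∀y (Rxy → Ryy) — i.e. shift-reflexivity.
A: fails — Ron but not Rnn.
B: fails — Rts but not Rss.
C: ✓.
D: fails — Rop but not Rpp.
Valid on: C.

C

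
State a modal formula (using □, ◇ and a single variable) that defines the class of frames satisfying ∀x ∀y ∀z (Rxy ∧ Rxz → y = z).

◇ψ → □ψ

A defining formula is ◇ψ → □ψ (the CD axiom).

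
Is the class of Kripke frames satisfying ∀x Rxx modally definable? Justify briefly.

This is a Sahlqvist condition; the T axiom □p → p defines it.

Yes, by □p → p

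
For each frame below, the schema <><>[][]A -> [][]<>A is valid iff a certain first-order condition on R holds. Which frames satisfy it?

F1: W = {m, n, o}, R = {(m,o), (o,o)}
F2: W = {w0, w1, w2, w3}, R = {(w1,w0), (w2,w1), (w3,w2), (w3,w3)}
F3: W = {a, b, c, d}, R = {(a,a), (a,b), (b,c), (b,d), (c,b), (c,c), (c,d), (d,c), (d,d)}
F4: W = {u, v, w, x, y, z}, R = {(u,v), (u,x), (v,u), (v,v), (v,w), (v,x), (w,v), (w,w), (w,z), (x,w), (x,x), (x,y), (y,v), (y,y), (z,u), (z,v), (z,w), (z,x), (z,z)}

F1, F3, F4

Frame correspondent (Sahlqvist): forall x forall y forall z ((x R^2 y & x R^2 z) -> exists w (y R^2 w & zRw)) — i.e. a generalized confluence (Geach) condition.
F1: ✓.
F2: fails — w2R²w0, w2R²w0 but no w with w0R²w and w0Rw.
F3: ✓.
F4: ✓.
Valid on: F1, F3, F4.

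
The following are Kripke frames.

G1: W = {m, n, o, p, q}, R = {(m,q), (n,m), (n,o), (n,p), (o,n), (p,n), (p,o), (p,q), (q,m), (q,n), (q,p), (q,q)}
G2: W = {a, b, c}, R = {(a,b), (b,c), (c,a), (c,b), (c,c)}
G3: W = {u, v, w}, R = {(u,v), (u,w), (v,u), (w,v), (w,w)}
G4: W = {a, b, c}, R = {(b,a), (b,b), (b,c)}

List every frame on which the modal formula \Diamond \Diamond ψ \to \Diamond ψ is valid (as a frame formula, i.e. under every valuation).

This is the axiom for transitivity; its first-order frame correspondent is \forall x \forall y \forall z (Rxy \wedge Ryz \to Rxz).
G1: fails — Ron and Rno but not Roo.
G2: fails — Rbc and Rcb but not Rbb.
G3: fails — Ruv and Rvu but not Ruu.
G4: holds.

G4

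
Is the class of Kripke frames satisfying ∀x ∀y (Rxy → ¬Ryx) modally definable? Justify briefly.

Not modally definable

If a class were modally definable it would be closed under surjective bounded morphisms (Goldblatt–Thomason).
The 5-cycle (worlds a,b,c,d,e with a→b→c→d→e→a) is asymmetric. Mapping every world to a single reflexive point • is a surjective bounded morphism, and the reflexive point is not asymmetric (R•• but asymmetry requires ¬R••).
Hence asymmetry is not modally definable.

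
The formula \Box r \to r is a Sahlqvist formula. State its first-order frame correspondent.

Suppose □r→r is valid. At any x set V(r)={w : Rxw}. Then □r holds at x, so r holds at x, i.e. Rxx.

reflexivity: \forall x Rxx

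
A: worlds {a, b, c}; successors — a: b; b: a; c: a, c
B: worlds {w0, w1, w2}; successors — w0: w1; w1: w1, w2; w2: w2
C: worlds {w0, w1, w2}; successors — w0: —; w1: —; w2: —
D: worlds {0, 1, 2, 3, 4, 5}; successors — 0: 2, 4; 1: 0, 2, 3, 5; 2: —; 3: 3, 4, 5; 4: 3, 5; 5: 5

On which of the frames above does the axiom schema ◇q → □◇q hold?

C

Frame correspondent (Sahlqvist): ∀x ∀y ∀z (Rxy ∧ Rxz → Ryz) — i.e. the Euclidean property.
A: fails — Rab and Rab but not Rbb.
B: fails — Rw1w2 and Rw1w1 but not Rw2w1.
C: satisfies the condition.
D: fails — R02 and R02 but not R22.
Valid on: C.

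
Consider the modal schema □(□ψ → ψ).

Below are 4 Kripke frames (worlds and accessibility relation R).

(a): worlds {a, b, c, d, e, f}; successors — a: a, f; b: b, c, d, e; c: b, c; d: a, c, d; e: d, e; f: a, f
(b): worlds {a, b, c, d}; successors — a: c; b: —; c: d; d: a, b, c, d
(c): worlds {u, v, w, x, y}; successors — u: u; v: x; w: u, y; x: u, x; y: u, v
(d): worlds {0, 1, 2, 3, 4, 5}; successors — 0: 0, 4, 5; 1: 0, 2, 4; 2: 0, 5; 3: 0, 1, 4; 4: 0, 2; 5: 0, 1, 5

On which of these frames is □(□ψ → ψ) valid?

(a)

This is the axiom for shift-reflexivity; its first-order frame correspondent is ∀x ∀y (Rxy → Ryy).
(a): satisfies the condition.
(b): fails — Rdc but not Rcc.
(c): fails — Rwy but not Ryy.
(d): fails — R34 but not R44.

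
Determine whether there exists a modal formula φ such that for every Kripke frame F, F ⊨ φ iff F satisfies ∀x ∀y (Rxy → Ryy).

Definable; □(□p → p) defines it

The condition is shift-reflexivity. A defining modal formula is □(□p → p).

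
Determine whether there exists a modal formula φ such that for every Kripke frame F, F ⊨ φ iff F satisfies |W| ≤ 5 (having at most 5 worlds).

No

If a class were modally definable it would be closed under disjoint unions (Goldblatt–Thomason).
Any modal formula valid on each of 6 disjoint one-world frames is valid on their disjoint union (validity is preserved under disjoint unions). Each one-world frame has |W|=1≤5, but the union has |W|=6.
So no modal formula (or set of formulas) defines exactly the |W|≤5 frames.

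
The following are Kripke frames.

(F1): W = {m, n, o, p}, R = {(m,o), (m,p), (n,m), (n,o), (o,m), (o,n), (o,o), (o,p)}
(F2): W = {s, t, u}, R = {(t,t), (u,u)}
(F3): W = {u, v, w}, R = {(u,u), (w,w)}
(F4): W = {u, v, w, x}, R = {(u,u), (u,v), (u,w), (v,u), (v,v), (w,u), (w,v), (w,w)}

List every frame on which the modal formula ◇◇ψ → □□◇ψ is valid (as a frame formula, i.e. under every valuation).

This is the axiom for a generalized confluence (Geach) condition; its first-order frame correspondent is ∀x ∀y ∀z ((xR²y ∧ xR²z) → ∃w (y = w ∧ zRw)).
(F1): fails — mR²m, mR²m but no w with m=w and mRw.
(F2): ✓.
(F3): ✓.
(F4): fails — uR²w, uR²v but no t with w=t and vRt.
Valid on: (F2), (F3).

(F2), (F3)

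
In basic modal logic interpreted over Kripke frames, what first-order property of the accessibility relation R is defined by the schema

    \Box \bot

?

□⊥ is valid iff no world has any successor (otherwise □⊥ fails at any world with one).
Conversely, on a frame with emptiness of R the schema holds at every world under every valuation.
Frame condition: \forall x \forall y \neg Rxy.

emptiness of R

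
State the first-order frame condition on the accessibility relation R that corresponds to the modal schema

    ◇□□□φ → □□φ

∀x ∀y ∀z ((xRy ∧ xR²z) → ∃w (yR³w ∧ z = w))

This is a Sahlqvist (Geach-type) schema ◇^1□^3φ → □^2◇^0φ.
Minimal-valuation argument: fix x; take any y with xR^1y and any z with xR^2z. Set V(φ) to the set of worlds R-reachable from y in exactly 3 steps. Then □^3φ holds at y, so the antecedent holds at x; validity forces ◇^0φ at z, giving a w with zR^0w and yR^3w.
First-order correspondent: ∀x ∀y ∀z ((xRy ∧ xR²z) → ∃w (yR³w ∧ z = w)).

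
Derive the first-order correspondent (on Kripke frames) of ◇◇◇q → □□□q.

This is a Sahlqvist (Geach-type) schema ◇^3□^0q → □^3◇^0q.
Minimal-valuation argument: fix x; take any y with xR^3y and any z with xR^3z. Set V(q) to the set of worlds R-reachable from y in exactly 0 steps. Then □^0q holds at y, so the antecedent holds at x; validity forces ◇^0q at z, giving a w with zR^0w and yR^0w.
First-order correspondent: ∀x ∀y ∀z ((xR³y ∧ xR³z) → ∃w (y = w ∧ z = w)).

∀x ∀y ∀z ((xR³y ∧ xR³z) → ∃w (y = w ∧ z = w))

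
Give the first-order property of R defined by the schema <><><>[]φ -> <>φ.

forall x forall y (x R^3 y -> exists w (yRw & xRw))

This is a Sahlqvist (Geach-type) schema ◇^3□^1φ → □^0◇^1φ.
Minimal-valuation argument: fix x; take any y with xR^3y and any z with xR^0z. Set V(φ) to the set of worlds R-reachable from y in exactly 1 step. Then □^1φ holds at y, so the antecedent holds at x; validity forces ◇^1φ at z, giving a w with zR^1w and yR^1w.
First-order correspondent: forall x forall y (x R^3 y -> exists w (yRw & xRw)).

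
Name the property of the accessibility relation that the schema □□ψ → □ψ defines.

Suppose □□ψ→□ψ is valid. Take Rxy and set V(ψ)={w : xR²w}. Then □□ψ at x, so □ψ at x, so ψ at y, i.e. ∃z(Rxz∧Rzy).

density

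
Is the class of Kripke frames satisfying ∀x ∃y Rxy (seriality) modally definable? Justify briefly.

Yes: it is seriality, defined by the D schema □p → ◇p.

Definable; □p → ◇p defines it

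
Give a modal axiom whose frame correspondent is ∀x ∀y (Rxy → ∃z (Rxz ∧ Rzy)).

□□q → □q

A defining formula is □□q → □q (the C4 axiom).
Suppose □□q→□q is valid. Take Rxy and set V(q)={w : xR²w}. Then □□q at x, so □q at x, so q at y, i.e. ∃z(Rxz∧Rzy).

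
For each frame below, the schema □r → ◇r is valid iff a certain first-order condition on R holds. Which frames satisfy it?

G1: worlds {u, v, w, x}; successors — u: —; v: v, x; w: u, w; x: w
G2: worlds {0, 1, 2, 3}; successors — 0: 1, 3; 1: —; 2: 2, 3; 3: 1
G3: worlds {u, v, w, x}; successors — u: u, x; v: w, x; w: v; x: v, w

G3

The schema corresponds to seriality: ∀x ∃y Rxy.
G1: fails — world u has no successor.
G2: fails — world 1 has no successor.
G3: ✓.
Valid on: G3.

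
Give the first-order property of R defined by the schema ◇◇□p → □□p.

This is a Sahlqvist (Geach-type) schema ◇^2□^1p → □^2◇^0p.
First-order correspondent: ∀x ∀y ∀z ((xR²y ∧ xR²z) → ∃w (yRw ∧ z = w)).

∀x ∀y ∀z ((xR²y ∧ xR²z) → ∃w (yRw ∧ z = w))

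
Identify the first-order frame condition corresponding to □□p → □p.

This schema is the C4 axiom.
Its frame correspondent is density — ∀x ∀y (Rxy → ∃z (Rxz ∧ Rzy)).

density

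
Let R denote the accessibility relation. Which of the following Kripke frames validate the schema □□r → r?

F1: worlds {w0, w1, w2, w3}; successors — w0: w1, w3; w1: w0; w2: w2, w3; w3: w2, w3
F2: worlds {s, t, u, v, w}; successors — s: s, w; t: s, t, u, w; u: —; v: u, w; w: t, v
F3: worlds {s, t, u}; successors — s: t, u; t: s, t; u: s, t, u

F1, F3

The schema corresponds to a generalized confluence (Geach) condition: ∀x ∃w (xR²w ∧ x = w).
F1: holds.
F2: fails — at u but no w* with uR²w* and u=w*.
F3: holds.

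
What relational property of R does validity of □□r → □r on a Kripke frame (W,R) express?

Suppose □□r→□r is valid. Take Rxy and set V(r)={w : xR²w}. Then □□r at x, so □r at x, so r at y, i.e. ∃z(Rxz∧Rzy).
The converse is a direct semantic check.
Frame condition: ∀x ∀y (Rxy → ∃z (Rxz ∧ Rzy)).

Density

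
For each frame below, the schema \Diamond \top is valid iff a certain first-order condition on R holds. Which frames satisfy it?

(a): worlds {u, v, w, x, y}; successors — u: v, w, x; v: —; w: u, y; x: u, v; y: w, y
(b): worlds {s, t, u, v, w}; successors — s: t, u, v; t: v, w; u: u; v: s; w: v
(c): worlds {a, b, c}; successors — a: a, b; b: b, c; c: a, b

(b), (c)

This is the axiom for seriality; its first-order frame correspondent is \forall x \exists y Rxy.
(a): fails — world v has no successor.
(b): satisfies the condition.
(c): satisfies the condition.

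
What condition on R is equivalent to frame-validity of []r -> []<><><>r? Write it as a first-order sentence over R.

forall x forall z (xRz -> exists w (xRw & z R^3 w))

This is a Sahlqvist (Geach-type) schema ◇^0□^1r → □^1◇^3r.
Minimal-valuation argument: fix x; take any y with xR^0y and any z with xR^1z. Set V(r) to the set of worlds R-reachable from y in exactly 1 step. Then □^1r holds at y, so the antecedent holds at x; validity forces ◇^3r at z, giving a w with zR^3w and yR^1w.
First-order correspondent: forall x forall z (xRz -> exists w (xRw & z R^3 w)).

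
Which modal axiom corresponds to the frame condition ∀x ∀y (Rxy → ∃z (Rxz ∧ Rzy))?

□□s → □s

The condition is density. The C4 schema □□s → □s defines it.
Suppose □□s→□s is valid. Take Rxy and set V(s)={w : xR²w}. Then □□s at x, so □s at x, so s at y, i.e. ∃z(Rxz∧Rzy).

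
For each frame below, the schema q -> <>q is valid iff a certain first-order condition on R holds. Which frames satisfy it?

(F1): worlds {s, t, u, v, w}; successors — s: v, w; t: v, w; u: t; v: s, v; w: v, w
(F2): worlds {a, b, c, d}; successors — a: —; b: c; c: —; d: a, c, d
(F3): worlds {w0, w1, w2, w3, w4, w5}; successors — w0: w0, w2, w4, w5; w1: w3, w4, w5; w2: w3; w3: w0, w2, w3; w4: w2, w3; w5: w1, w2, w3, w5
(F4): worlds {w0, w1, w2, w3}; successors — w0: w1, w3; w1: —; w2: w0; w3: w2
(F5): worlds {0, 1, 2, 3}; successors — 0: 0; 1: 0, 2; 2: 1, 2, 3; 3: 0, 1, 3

none

This is the axiom for reflexivity; its first-order frame correspondent is forall x Rxx.
(F1): fails — world s does not see itself.
(F2): fails — world a does not see itself.
(F3): fails — world w1 does not see itself.
(F4): fails — world w0 does not see itself.
(F5): fails — world 1 does not see itself.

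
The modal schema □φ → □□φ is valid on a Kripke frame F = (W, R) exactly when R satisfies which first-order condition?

transitivity

Suppose □φ→□□φ is valid. Take Rxy, Ryz and set V(φ)={w : Rxw}. Then □φ at x, so □□φ at x, so □φ at y, so φ at z, i.e. Rxz.
The converse is a direct semantic check.
Frame condition: ∀x ∀y ∀z (Rxy ∧ Ryz → Rxz).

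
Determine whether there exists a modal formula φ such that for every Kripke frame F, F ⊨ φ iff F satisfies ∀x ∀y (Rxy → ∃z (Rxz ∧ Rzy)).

The condition is density. A defining modal formula is □□q → □q.

Definable; □□q → □q defines it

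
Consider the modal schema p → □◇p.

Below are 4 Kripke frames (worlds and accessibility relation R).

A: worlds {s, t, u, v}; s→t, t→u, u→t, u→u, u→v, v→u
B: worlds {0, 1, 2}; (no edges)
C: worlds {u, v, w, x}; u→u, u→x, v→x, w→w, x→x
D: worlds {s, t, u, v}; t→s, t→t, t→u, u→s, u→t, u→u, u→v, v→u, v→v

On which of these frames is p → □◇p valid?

B

Frame correspondent (Sahlqvist): ∀x ∀y (Rxy → Ryx) — i.e. symmetry.
A: fails — Rst but not Rts.
B: holds.
C: fails — Rvx but not Rxv.
D: fails — Rus but not Rsu.
Valid on: B.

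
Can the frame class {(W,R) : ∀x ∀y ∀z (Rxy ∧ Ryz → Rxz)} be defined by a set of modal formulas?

Definable; □q → □□q defines it

The condition is transitivity. A defining modal formula is □q → □□q.
Suppose □q→□□q is valid. Take Rxy, Ryz and set V(q)={w : Rxw}. Then □q at x, so □□q at x, so □q at y, so q at z, i.e. Rxz.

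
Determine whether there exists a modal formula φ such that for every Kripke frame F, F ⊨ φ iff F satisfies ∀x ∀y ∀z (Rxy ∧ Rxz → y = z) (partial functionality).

Yes: it is partial functionality, defined by the CD schema ◇r → □r.

Definable; ◇r → □r defines it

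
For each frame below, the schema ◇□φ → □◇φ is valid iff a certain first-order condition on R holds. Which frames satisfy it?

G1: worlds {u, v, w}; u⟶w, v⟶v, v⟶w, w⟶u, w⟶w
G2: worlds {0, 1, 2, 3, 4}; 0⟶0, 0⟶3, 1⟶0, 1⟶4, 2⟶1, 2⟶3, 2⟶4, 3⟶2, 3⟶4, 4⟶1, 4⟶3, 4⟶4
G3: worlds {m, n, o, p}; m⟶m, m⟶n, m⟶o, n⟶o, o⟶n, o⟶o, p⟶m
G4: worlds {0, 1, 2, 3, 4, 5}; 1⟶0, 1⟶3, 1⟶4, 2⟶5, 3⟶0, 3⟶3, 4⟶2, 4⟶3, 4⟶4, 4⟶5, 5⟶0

G1, G3

Frame correspondent (Sahlqvist): ∀x ∀y ∀z (Rxy ∧ Rxz → ∃w (Ryw ∧ Rzw)) — i.e. convergence.
G1: holds.
G2: fails — R00 and R03 but 0 and 3 have no common successor.
G3: holds.
G4: fails — R10 and R10 but 0 and 0 have no common successor.
Valid on: G1, G3.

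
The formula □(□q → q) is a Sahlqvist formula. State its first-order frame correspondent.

shift-reflexivity

Suppose □(□q→q) is valid. Take Rxy and set V(q)={w : Ryw}. Then at y, □q holds; since □(□q→q) at x, □q→q at y, so q at y, i.e. Ryy.
Conversely, any frame satisfying ∀x ∀y (Rxy → Ryy) validates the schema.
So the correspondent is shift-reflexivity.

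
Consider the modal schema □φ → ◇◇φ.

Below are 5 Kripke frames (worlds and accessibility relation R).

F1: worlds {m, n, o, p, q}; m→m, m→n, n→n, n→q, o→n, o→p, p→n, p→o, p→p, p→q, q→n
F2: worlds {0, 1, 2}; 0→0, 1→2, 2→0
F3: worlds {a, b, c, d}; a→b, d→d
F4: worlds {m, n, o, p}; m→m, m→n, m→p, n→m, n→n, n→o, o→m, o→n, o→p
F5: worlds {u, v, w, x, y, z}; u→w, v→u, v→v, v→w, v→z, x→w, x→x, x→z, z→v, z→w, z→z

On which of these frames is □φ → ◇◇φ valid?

This is the axiom for a generalized confluence (Geach) condition; its first-order frame correspondent is ∀x ∃w (xRw ∧ xR²w).
F1: condition met.
F2: fails — at 1 but no w with 1Rw and 1R²w.
F3: fails — at a but no w with aRw and aR²w.
F4: fails — at p but no w with pRw and pR²w.
F5: fails — at u but no t with uRt and uR²t.

F1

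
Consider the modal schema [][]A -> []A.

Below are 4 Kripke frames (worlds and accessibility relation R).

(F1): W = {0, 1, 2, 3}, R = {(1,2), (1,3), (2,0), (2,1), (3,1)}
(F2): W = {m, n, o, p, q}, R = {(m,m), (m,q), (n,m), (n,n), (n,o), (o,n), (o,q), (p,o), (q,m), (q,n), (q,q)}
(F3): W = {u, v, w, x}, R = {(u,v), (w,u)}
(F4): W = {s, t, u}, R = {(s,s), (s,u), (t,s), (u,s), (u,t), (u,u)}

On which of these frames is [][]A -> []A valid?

(F4)

This is the axiom for density; its first-order frame correspondent is forall x forall y (Rxy -> exists z (Rxz & Rzy)).
(F1): fails — R31 but no z with R3z and Rz1.
(F2): fails — Rpo but no z with Rpz and Rzo.
(F3): fails — Ruv but no z with Ruz and Rzv.
(F4): holds.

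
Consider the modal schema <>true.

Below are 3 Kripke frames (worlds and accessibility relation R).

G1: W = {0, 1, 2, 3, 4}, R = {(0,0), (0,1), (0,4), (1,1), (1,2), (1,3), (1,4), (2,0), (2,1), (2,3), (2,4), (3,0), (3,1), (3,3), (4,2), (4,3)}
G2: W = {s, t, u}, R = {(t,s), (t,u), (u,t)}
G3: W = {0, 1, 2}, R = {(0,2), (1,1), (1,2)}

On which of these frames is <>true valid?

G1

The schema corresponds to seriality: forall x exists y Rxy.
G1: holds.
G2: fails — world s has no successor.
G3: fails — world 2 has no successor.
Valid on: G1.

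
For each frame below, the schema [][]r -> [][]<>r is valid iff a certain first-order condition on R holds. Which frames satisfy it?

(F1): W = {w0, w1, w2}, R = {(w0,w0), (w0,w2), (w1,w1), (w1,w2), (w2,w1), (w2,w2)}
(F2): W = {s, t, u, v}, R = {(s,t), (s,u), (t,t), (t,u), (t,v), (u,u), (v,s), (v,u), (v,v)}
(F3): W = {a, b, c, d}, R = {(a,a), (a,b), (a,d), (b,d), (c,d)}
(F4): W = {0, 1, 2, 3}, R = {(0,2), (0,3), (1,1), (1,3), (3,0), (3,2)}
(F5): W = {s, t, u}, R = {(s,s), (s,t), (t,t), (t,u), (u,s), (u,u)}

This is the axiom for a generalized confluence (Geach) condition; its first-order frame correspondent is forall x forall z (x R^2 z -> exists w (x R^2 w & zRw)).
(F1): ✓.
(F2): ✓.
(F3): fails — aR²d but no w with aR²w and dRw.
(F4): fails — 0R²2 but no w with 0R²w and 2Rw.
(F5): ✓.
Valid on: (F1), (F2), (F5).

(F1), (F2), (F5)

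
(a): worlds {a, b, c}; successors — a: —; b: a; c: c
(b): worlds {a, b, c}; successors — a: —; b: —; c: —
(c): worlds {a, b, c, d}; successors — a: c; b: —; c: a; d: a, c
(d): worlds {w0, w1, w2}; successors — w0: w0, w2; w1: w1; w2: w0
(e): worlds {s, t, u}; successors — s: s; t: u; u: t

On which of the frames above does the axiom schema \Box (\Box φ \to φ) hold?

(b)

This is the axiom for shift-reflexivity; its first-order frame correspondent is \forall x \forall y (Rxy \to Ryy).
(a): fails — Rba but not Raa.
(b): holds.
(c): fails — Rac but not Rcc.
(d): fails — Rw0w2 but not Rw2w2.
(e): fails — Rut but not Rtt.
Valid on: (b).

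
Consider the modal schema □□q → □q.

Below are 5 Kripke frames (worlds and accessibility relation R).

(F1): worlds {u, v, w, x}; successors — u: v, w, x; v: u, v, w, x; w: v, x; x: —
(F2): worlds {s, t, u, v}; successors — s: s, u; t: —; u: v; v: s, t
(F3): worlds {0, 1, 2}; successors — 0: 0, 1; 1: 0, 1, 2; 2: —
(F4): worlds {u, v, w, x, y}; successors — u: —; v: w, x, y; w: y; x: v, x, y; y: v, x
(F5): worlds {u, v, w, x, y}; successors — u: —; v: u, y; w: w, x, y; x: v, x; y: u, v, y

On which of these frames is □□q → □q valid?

(F1), (F3), (F5)

Frame correspondent (Sahlqvist): ∀x ∀y (Rxy → ∃z (Rxz ∧ Rzy)) — i.e. density.
(F1): condition met.
(F2): fails — Ruv but no z with Ruz and Rzv.
(F3): condition met.
(F4): fails — Rvw but no z with Rvz and Rzw.
(F5): condition met.
Valid on: (F1), (F3), (F5).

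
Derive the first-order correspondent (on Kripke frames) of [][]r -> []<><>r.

This is a Sahlqvist (Geach-type) schema ◇^0□^2r → □^1◇^2r.
First-order correspondent: forall x forall z (xRz -> exists w (x R^2 w & z R^2 w)).

forall x forall z (xRz -> exists w (x R^2 w & z R^2 w))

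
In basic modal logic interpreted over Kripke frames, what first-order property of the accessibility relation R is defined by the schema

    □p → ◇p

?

Suppose □p→◇p is valid. At any x set V(p)=W. Then □p at x, so ◇p at x, so x has a successor.

Seriality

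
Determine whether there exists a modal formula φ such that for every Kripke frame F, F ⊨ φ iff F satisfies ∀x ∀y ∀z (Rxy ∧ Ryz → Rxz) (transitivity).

Yes — defined by □q → □□q

This is a Sahlqvist condition; the 4 axiom □q → □□q defines it.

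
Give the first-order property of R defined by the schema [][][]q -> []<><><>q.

This is a Sahlqvist (Geach-type) schema ◇^0□^3q → □^1◇^3q.
First-order correspondent: forall x forall z (xRz -> exists w (x R^3 w & z R^3 w)).

forall x forall z (xRz -> exists w (x R^3 w & z R^3 w))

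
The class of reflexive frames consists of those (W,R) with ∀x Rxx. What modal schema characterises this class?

□q → q

The condition is reflexivity. The T schema □q → q defines it.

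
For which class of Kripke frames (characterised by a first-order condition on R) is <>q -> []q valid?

Suppose ◇q→□q is valid. Take Rxy, Rxz and set V(q)={y}. Then ◇q at x, so □q at x, so q at z, i.e. z=y.

partial functionality: forall x forall y forall z (Rxy & Rxz -> y = z)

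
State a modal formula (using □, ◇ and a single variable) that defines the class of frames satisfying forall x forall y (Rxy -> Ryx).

r → □◇r

This is symmetry; the standard corresponding axiom is B: r → □◇r.
Suppose r→□◇r is valid. Take Rxy and set V(r)={x}. Then r at x, so □◇r at x, so ◇r at y, so some z with Ryz has r; z=x, i.e. Ryx.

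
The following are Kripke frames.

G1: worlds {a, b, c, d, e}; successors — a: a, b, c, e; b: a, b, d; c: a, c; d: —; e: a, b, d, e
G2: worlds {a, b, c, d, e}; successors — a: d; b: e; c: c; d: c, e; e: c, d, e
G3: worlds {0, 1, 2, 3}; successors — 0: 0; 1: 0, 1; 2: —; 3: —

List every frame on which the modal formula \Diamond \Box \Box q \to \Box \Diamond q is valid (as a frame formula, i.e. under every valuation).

G2, G3

This is the axiom for a generalized confluence (Geach) condition; its first-order frame correspondent is \forall x \forall y \forall z ((xRy \wedge xRz) \to \exists w (y R^2 w \wedge zRw)).
G1: fails — bRa, bRd but no w with aR²w and dRw.
G2: condition met.
G3: condition met.
Valid on: G2, G3.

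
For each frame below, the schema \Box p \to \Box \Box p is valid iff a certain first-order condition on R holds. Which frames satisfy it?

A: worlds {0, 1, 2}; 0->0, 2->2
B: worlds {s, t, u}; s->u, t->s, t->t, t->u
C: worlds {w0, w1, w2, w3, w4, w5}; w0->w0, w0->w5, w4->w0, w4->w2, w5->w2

This is the axiom for transitivity; its first-order frame correspondent is \forall x \forall y \forall z (Rxy \wedge Ryz \to Rxz).
A: holds.
B: holds.
C: fails — Rw0w5 and Rw5w2 but not Rw0w2.
Valid on: A, B.

A, B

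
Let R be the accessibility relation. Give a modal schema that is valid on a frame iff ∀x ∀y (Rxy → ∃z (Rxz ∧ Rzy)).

The condition is density. The C4 schema □□p → □p defines it.
Suppose □□p→□p is valid. Take Rxy and set V(p)={w : xR²w}. Then □□p at x, so □p at x, so p at y, i.e. ∃z(Rxz∧Rzy).

□□p → □p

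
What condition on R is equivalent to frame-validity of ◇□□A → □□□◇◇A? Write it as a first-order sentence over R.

∀x ∀y ∀z ((xRy ∧ xR³z) → ∃w (yR²w ∧ zR²w))

This is a Sahlqvist (Geach-type) schema ◇^1□^2A → □^3◇^2A.
First-order correspondent: ∀x ∀y ∀z ((xRy ∧ xR³z) → ∃w (yR²w ∧ zR²w)).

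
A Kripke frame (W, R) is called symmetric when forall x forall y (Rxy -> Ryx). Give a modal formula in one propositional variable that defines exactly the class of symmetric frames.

p → □◇p

This is symmetry; the standard corresponding axiom is B: p → □◇p.
Suppose p→□◇p is valid. Take Rxy and set V(p)={x}. Then p at x, so □◇p at x, so ◇p at y, so some z with Ryz has p; z=x, i.e. Ryx.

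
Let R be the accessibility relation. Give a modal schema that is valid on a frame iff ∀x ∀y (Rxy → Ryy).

The condition is shift-reflexivity. The T□ schema □(□q → q) defines it.
Suppose □(□q→q) is valid. Take Rxy and set V(q)={w : Ryw}. Then at y, □q holds; since □(□q→q) at x, □q→q at y, so q at y, i.e. Ryy.

□(□q → q)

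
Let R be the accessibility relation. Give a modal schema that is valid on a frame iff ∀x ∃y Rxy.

The condition is seriality. The D schema □s → ◇s defines it.
Suppose □s→◇s is valid. At any x set V(s)=W. Then □s at x, so ◇s at x, so x has a successor.

□s → ◇s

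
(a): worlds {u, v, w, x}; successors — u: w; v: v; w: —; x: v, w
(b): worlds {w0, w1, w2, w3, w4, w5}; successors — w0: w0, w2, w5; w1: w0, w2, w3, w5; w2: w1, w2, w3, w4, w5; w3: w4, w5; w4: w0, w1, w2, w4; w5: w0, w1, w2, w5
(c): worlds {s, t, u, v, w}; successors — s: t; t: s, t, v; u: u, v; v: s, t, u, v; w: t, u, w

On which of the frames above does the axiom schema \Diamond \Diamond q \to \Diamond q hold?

The schema corresponds to a generalized confluence (Geach) condition: \forall x \forall y (x R^2 y \to \exists w (y = w \wedge xRw)).
(a): ✓.
(b): fails — w0R²w1 but no w with w1=w and w0Rw.
(c): fails — sR²s but no w* with s=w* and sRw*.
Valid on: (a).

(a)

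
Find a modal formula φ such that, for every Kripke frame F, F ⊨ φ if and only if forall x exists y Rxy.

□p → ◇p

The condition is seriality. The D schema □p → ◇p defines it.
Suppose □p→◇p is valid. At any x set V(p)=W. Then □p at x, so ◇p at x, so x has a successor.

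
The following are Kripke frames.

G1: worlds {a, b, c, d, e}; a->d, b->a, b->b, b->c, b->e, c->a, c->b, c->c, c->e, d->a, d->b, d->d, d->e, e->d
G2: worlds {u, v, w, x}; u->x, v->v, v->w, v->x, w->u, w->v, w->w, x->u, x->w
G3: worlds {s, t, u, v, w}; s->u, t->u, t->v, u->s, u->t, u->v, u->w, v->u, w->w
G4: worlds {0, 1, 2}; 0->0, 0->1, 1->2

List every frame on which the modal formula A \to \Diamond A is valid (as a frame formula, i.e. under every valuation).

Frame correspondent (Sahlqvist): \forall x Rxx — i.e. reflexivity.
G1: fails — world a does not see itself.
G2: fails — world u does not see itself.
G3: fails — world s does not see itself.
G4: fails — world 1 does not see itself.

none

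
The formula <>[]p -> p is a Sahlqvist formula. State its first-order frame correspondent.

This is frame-equivalent to p → □◇p (substitute ¬p for p and contrapose).
Suppose p→□◇p is valid. Take Rxy and set V(p)={x}. Then p at x, so □◇p at x, so ◇p at y, so some z with Ryz has p; z=x, i.e. Ryx.
The converse is a direct semantic check.
Frame condition: forall x forall y (Rxy -> Ryx).

symmetry: forall x forall y (Rxy -> Ryx)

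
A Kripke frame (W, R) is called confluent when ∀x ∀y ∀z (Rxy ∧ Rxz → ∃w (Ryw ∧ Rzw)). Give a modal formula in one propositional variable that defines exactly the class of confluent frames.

◇□s → □◇s

The condition is convergence. The .2 schema ◇□s → □◇s defines it.
Suppose ◇□s→□◇s is valid. Take Rxy, Rxz and set V(s)={w : Ryw}. Then □s at y so ◇□s at x, so □◇s at x, so ◇s at z, giving w with Rzw and Ryw.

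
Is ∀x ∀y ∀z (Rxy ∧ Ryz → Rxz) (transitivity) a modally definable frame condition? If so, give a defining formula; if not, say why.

Yes, by □p → □□p

This is a Sahlqvist condition; the 4 axiom □p → □□p defines it.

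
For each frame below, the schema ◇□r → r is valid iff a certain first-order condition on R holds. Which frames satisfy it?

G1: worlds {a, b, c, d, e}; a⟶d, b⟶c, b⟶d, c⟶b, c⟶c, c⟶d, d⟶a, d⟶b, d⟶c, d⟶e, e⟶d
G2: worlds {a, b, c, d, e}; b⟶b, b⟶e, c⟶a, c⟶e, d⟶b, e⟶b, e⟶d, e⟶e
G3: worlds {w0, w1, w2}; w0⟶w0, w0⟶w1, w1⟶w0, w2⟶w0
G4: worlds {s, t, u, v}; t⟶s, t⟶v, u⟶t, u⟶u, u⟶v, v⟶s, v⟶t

This is the axiom for symmetry; its first-order frame correspondent is ∀x ∀y (Rxy → Ryx).
G1: condition met.
G2: fails — Red but not Rde.
G3: fails — Rw2w0 but not Rw0w2.
G4: fails — Ruv but not Rvu.
Valid on: G1.

G1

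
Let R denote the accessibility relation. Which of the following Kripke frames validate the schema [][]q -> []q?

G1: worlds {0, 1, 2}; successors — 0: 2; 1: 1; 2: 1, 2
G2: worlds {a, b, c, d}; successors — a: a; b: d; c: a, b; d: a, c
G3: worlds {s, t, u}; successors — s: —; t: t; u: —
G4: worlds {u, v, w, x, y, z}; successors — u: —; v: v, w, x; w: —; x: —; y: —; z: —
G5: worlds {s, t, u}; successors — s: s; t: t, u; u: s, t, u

Frame correspondent (Sahlqvist): forall x forall y (Rxy -> exists z (Rxz & Rzy)) — i.e. density.
G1: condition met.
G2: fails — Rdc but no z with Rdz and Rzc.
G3: condition met.
G4: condition met.
G5: condition met.
Valid on: G1, G3, G4, G5.

G1, G3, G4, G5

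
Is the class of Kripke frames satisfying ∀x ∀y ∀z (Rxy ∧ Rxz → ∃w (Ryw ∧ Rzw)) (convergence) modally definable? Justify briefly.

Yes — defined by ◇□r → □◇r

The condition is convergence. A defining modal formula is ◇□r → □◇r.
Suppose ◇□r→□◇r is valid. Take Rxy, Rxz and set V(r)={w : Ryw}. Then □r at y so ◇□r at x, so □◇r at x, so ◇r at z, giving w with Rzw and Ryw.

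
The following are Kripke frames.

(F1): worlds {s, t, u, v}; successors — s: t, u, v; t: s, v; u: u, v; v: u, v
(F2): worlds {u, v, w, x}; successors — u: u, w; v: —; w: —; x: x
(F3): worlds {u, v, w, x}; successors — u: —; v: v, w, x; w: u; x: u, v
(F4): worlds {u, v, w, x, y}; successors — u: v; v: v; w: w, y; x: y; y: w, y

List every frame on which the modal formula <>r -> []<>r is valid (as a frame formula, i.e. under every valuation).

(F4)

This is the axiom for the Euclidean property; its first-order frame correspondent is forall x forall y forall z (Rxy & Rxz -> Ryz).
(F1): fails — Rsv and Rst but not Rvt.
(F2): fails — Ruw and Ruw but not Rww.
(F3): fails — Rvw and Rvv but not Rwv.
(F4): satisfies the condition.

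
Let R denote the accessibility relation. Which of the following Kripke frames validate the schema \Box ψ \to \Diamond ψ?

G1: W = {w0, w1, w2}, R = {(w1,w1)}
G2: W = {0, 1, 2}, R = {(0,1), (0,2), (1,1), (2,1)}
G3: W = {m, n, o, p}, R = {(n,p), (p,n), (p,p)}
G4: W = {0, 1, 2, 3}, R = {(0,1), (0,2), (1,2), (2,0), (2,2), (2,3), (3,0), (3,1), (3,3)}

The schema corresponds to seriality: \forall x \exists y Rxy.
G1: fails — world w0 has no successor.
G2: holds.
G3: fails — world m has no successor.
G4: holds.
Valid on: G2, G4.

G2, G4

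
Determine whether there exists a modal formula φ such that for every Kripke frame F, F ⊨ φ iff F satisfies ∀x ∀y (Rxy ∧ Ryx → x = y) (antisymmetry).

If a class were modally definable it would be closed under surjective bounded morphisms (Goldblatt–Thomason).
The 6-cycle (worlds 0,1,2,3,4,5 with 0→1→2→3→4→5→0) is antisymmetric. Sending even-indexed worlds to a and odd-indexed worlds to b is a surjective bounded morphism onto the two-world frame with a↔b, which is not antisymmetric.
So no modal formula (or set of formulas) defines exactly the antisymmetric frames.

No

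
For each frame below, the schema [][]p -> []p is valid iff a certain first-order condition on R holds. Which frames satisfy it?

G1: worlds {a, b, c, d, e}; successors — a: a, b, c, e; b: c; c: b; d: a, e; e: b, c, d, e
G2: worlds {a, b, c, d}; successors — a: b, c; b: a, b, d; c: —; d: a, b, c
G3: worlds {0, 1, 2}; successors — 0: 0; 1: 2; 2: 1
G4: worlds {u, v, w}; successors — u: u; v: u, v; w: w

This is the axiom for density; its first-order frame correspondent is forall x forall y (Rxy -> exists z (Rxz & Rzy)).
G1: fails — Rbc but no z with Rbz and Rzc.
G2: fails — Rac but no z with Raz and Rzc.
G3: fails — R12 but no z with R1z and Rz2.
G4: satisfies the condition.
Valid on: G4.

G4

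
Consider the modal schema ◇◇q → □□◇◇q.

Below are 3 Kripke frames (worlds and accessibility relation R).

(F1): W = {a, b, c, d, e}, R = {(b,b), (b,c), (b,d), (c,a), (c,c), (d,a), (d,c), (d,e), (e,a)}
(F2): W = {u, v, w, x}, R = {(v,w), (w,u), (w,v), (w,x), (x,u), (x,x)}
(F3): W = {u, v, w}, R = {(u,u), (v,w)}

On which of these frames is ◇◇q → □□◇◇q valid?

Frame correspondent (Sahlqvist): ∀x ∀y ∀z ((xR²y ∧ xR²z) → ∃w (y = w ∧ zR²w)) — i.e. a generalized confluence (Geach) condition.
(F1): fails — bR²a, bR²a but no w with a=w and aR²w.
(F2): fails — vR²u, vR²u but no t with u=t and uR²t.
(F3): satisfies the condition.
Valid on: (F3).

(F3)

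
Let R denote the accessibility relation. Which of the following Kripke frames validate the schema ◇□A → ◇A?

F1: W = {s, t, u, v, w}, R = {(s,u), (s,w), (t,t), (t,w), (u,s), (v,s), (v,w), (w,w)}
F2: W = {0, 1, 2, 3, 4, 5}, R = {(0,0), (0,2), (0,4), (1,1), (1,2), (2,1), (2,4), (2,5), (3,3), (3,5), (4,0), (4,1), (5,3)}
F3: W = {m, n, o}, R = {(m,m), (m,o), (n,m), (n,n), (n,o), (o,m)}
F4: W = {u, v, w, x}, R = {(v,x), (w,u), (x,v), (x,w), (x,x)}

Frame correspondent (Sahlqvist): ∀x ∀y (xRy → ∃w (yRw ∧ xRw)) — i.e. a generalized confluence (Geach) condition.
F1: fails — sRu but no w* with uRw* and sRw*.
F2: fails — 2R5 but no w with 5Rw and 2Rw.
F3: ✓.
F4: fails — wRu but no t with uRt and wRt.
Valid on: F3.

F3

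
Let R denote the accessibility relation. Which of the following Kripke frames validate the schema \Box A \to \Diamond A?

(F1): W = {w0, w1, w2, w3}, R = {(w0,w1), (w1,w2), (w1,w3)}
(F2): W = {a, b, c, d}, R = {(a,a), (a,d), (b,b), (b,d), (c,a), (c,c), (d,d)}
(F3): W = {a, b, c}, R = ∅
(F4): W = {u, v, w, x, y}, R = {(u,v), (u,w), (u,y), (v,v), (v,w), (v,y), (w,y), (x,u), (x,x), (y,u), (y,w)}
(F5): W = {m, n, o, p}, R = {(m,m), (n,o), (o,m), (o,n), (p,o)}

This is the axiom for seriality; its first-order frame correspondent is \forall x \exists y Rxy.
(F1): fails — world w2 has no successor.
(F2): ✓.
(F3): fails — world a has no successor.
(F4): ✓.
(F5): ✓.

(F2), (F4), (F5)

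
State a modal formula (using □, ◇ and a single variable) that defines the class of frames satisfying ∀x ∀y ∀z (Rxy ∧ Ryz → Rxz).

□s → □□s

A defining formula is □s → □□s (the 4 axiom).
Suppose □s→□□s is valid. Take Rxy, Ryz and set V(s)={w : Rxw}. Then □s at x, so □□s at x, so □s at y, so s at z, i.e. Rxz.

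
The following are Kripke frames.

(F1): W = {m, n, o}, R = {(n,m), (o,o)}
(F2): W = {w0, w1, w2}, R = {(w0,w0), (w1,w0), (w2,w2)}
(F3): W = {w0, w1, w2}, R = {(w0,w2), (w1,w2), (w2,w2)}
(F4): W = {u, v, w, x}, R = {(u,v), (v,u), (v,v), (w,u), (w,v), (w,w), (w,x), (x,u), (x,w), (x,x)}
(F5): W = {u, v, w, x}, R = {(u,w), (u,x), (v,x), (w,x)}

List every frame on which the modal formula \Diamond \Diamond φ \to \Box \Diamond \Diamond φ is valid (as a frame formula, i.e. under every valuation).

The schema corresponds to a generalized confluence (Geach) condition: \forall x \forall y \forall z ((x R^2 y \wedge xRz) \to \exists w (y = w \wedge z R^2 w)).
(F1): satisfies the condition.
(F2): satisfies the condition.
(F3): satisfies the condition.
(F4): fails — wR²w, wRu but no t with w=t and uR²t.
(F5): fails — uR²x, uRw but no t with x=t and wR²t.
Valid on: (F1), (F2), (F3).

(F1), (F2), (F3)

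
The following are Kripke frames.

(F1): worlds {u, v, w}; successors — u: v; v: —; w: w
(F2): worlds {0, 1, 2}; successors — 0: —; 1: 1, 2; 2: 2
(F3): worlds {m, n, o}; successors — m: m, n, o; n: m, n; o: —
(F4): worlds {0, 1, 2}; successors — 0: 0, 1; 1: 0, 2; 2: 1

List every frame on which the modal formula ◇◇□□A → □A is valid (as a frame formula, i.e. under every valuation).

(F1)

This is the axiom for a generalized confluence (Geach) condition; its first-order frame correspondent is ∀x ∀y ∀z ((xR²y ∧ xRz) → ∃w (yR²w ∧ z = w)).
(F1): ✓.
(F2): fails — 1R²2, 1R1 but no w with 2R²w and 1=w.
(F3): fails — mR²o, mRm but no w with oR²w and m=w.
(F4): fails — 0R²2, 0R1 but no w with 2R²w and 1=w.
Valid on: (F1).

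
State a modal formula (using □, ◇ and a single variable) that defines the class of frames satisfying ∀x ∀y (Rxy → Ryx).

This is symmetry; the standard corresponding axiom is B: p → □◇p.
Suppose p→□◇p is valid. Take Rxy and set V(p)={x}. Then p at x, so □◇p at x, so ◇p at y, so some z with Ryz has p; z=x, i.e. Ryx.

p → □◇p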